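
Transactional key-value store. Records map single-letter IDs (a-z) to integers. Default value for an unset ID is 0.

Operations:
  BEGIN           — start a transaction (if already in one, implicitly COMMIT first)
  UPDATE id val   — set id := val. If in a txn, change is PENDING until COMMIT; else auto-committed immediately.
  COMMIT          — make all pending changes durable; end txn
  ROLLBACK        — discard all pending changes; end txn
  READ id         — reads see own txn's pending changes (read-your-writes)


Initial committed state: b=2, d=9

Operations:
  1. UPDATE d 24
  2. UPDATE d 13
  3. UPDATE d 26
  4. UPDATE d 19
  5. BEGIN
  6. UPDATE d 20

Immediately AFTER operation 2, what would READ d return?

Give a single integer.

Initial committed: {b=2, d=9}
Op 1: UPDATE d=24 (auto-commit; committed d=24)
Op 2: UPDATE d=13 (auto-commit; committed d=13)
After op 2: visible(d) = 13 (pending={}, committed={b=2, d=13})

Answer: 13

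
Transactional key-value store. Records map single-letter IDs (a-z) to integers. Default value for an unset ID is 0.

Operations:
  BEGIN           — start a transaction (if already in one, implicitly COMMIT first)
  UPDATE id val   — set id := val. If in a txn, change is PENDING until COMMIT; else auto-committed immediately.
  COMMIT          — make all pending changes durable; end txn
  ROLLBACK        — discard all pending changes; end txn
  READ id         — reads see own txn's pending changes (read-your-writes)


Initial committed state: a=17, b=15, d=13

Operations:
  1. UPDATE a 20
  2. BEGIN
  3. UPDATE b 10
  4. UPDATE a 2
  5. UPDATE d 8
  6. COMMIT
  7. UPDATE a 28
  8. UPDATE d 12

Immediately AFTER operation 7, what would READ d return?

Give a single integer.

Answer: 8

Derivation:
Initial committed: {a=17, b=15, d=13}
Op 1: UPDATE a=20 (auto-commit; committed a=20)
Op 2: BEGIN: in_txn=True, pending={}
Op 3: UPDATE b=10 (pending; pending now {b=10})
Op 4: UPDATE a=2 (pending; pending now {a=2, b=10})
Op 5: UPDATE d=8 (pending; pending now {a=2, b=10, d=8})
Op 6: COMMIT: merged ['a', 'b', 'd'] into committed; committed now {a=2, b=10, d=8}
Op 7: UPDATE a=28 (auto-commit; committed a=28)
After op 7: visible(d) = 8 (pending={}, committed={a=28, b=10, d=8})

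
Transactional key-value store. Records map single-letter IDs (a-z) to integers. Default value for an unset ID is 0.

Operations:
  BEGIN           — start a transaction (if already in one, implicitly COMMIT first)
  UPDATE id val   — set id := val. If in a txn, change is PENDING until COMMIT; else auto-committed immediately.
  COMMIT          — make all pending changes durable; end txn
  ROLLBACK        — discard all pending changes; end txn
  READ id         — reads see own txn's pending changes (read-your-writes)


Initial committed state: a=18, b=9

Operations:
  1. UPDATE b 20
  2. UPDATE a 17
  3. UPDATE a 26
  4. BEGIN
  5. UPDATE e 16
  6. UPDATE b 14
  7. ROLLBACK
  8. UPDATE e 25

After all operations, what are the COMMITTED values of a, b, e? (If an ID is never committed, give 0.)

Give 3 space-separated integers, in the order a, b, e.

Answer: 26 20 25

Derivation:
Initial committed: {a=18, b=9}
Op 1: UPDATE b=20 (auto-commit; committed b=20)
Op 2: UPDATE a=17 (auto-commit; committed a=17)
Op 3: UPDATE a=26 (auto-commit; committed a=26)
Op 4: BEGIN: in_txn=True, pending={}
Op 5: UPDATE e=16 (pending; pending now {e=16})
Op 6: UPDATE b=14 (pending; pending now {b=14, e=16})
Op 7: ROLLBACK: discarded pending ['b', 'e']; in_txn=False
Op 8: UPDATE e=25 (auto-commit; committed e=25)
Final committed: {a=26, b=20, e=25}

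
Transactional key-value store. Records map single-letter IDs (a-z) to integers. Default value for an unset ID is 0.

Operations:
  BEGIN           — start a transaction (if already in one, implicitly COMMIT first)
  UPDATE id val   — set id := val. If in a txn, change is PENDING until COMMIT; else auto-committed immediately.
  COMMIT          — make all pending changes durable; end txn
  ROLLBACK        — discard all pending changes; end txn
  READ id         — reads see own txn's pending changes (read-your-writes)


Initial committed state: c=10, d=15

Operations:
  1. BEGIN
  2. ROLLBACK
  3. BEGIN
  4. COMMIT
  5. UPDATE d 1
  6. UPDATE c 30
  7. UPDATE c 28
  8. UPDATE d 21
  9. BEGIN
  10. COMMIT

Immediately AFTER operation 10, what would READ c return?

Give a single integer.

Answer: 28

Derivation:
Initial committed: {c=10, d=15}
Op 1: BEGIN: in_txn=True, pending={}
Op 2: ROLLBACK: discarded pending []; in_txn=False
Op 3: BEGIN: in_txn=True, pending={}
Op 4: COMMIT: merged [] into committed; committed now {c=10, d=15}
Op 5: UPDATE d=1 (auto-commit; committed d=1)
Op 6: UPDATE c=30 (auto-commit; committed c=30)
Op 7: UPDATE c=28 (auto-commit; committed c=28)
Op 8: UPDATE d=21 (auto-commit; committed d=21)
Op 9: BEGIN: in_txn=True, pending={}
Op 10: COMMIT: merged [] into committed; committed now {c=28, d=21}
After op 10: visible(c) = 28 (pending={}, committed={c=28, d=21})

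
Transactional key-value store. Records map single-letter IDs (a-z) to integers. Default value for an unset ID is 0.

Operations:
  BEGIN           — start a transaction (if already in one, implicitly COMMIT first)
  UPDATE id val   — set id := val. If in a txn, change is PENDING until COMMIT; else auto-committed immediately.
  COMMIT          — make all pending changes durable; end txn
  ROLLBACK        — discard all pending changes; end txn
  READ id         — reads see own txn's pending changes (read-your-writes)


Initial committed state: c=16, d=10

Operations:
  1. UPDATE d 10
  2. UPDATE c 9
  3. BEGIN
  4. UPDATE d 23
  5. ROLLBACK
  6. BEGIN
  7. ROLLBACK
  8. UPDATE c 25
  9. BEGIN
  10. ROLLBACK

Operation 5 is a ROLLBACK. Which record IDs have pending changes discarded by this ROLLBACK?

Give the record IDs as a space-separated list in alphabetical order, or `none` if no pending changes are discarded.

Answer: d

Derivation:
Initial committed: {c=16, d=10}
Op 1: UPDATE d=10 (auto-commit; committed d=10)
Op 2: UPDATE c=9 (auto-commit; committed c=9)
Op 3: BEGIN: in_txn=True, pending={}
Op 4: UPDATE d=23 (pending; pending now {d=23})
Op 5: ROLLBACK: discarded pending ['d']; in_txn=False
Op 6: BEGIN: in_txn=True, pending={}
Op 7: ROLLBACK: discarded pending []; in_txn=False
Op 8: UPDATE c=25 (auto-commit; committed c=25)
Op 9: BEGIN: in_txn=True, pending={}
Op 10: ROLLBACK: discarded pending []; in_txn=False
ROLLBACK at op 5 discards: ['d']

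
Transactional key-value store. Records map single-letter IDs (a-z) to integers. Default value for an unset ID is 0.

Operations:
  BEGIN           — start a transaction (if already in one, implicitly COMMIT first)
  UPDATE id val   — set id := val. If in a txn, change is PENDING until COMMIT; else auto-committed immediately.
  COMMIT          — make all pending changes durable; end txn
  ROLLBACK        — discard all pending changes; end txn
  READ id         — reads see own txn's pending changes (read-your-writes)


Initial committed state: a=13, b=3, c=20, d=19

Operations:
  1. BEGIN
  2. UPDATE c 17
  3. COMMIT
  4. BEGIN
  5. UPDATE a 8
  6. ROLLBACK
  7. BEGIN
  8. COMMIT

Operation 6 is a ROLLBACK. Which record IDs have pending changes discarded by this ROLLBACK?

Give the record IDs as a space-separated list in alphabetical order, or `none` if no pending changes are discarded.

Answer: a

Derivation:
Initial committed: {a=13, b=3, c=20, d=19}
Op 1: BEGIN: in_txn=True, pending={}
Op 2: UPDATE c=17 (pending; pending now {c=17})
Op 3: COMMIT: merged ['c'] into committed; committed now {a=13, b=3, c=17, d=19}
Op 4: BEGIN: in_txn=True, pending={}
Op 5: UPDATE a=8 (pending; pending now {a=8})
Op 6: ROLLBACK: discarded pending ['a']; in_txn=False
Op 7: BEGIN: in_txn=True, pending={}
Op 8: COMMIT: merged [] into committed; committed now {a=13, b=3, c=17, d=19}
ROLLBACK at op 6 discards: ['a']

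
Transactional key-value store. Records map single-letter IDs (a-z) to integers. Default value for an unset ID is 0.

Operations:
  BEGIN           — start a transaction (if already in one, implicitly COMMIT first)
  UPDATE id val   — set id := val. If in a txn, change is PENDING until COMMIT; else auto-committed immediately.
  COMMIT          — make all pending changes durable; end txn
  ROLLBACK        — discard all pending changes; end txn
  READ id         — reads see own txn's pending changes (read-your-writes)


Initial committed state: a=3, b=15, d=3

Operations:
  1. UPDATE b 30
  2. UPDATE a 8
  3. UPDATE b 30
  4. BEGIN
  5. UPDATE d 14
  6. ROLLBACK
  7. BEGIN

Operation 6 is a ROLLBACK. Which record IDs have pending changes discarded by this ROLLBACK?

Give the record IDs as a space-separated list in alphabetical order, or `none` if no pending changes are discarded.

Answer: d

Derivation:
Initial committed: {a=3, b=15, d=3}
Op 1: UPDATE b=30 (auto-commit; committed b=30)
Op 2: UPDATE a=8 (auto-commit; committed a=8)
Op 3: UPDATE b=30 (auto-commit; committed b=30)
Op 4: BEGIN: in_txn=True, pending={}
Op 5: UPDATE d=14 (pending; pending now {d=14})
Op 6: ROLLBACK: discarded pending ['d']; in_txn=False
Op 7: BEGIN: in_txn=True, pending={}
ROLLBACK at op 6 discards: ['d']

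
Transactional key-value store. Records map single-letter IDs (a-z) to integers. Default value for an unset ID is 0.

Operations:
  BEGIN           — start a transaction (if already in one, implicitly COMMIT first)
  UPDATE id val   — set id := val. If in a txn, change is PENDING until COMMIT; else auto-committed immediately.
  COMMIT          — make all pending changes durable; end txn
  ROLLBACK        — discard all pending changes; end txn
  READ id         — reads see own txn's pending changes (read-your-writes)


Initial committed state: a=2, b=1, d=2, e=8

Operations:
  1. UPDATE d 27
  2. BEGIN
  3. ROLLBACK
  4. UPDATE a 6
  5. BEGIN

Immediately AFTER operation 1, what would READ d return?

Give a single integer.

Initial committed: {a=2, b=1, d=2, e=8}
Op 1: UPDATE d=27 (auto-commit; committed d=27)
After op 1: visible(d) = 27 (pending={}, committed={a=2, b=1, d=27, e=8})

Answer: 27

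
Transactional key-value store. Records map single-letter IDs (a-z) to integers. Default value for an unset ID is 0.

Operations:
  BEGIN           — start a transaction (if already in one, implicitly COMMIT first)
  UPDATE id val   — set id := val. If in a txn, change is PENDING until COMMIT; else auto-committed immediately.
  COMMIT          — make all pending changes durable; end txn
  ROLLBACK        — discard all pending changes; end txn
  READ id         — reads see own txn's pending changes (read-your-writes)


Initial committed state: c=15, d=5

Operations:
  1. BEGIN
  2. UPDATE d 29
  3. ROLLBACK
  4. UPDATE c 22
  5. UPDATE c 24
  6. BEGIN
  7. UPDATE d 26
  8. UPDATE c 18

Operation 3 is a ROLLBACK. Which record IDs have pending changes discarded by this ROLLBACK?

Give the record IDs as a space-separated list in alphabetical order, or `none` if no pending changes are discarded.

Answer: d

Derivation:
Initial committed: {c=15, d=5}
Op 1: BEGIN: in_txn=True, pending={}
Op 2: UPDATE d=29 (pending; pending now {d=29})
Op 3: ROLLBACK: discarded pending ['d']; in_txn=False
Op 4: UPDATE c=22 (auto-commit; committed c=22)
Op 5: UPDATE c=24 (auto-commit; committed c=24)
Op 6: BEGIN: in_txn=True, pending={}
Op 7: UPDATE d=26 (pending; pending now {d=26})
Op 8: UPDATE c=18 (pending; pending now {c=18, d=26})
ROLLBACK at op 3 discards: ['d']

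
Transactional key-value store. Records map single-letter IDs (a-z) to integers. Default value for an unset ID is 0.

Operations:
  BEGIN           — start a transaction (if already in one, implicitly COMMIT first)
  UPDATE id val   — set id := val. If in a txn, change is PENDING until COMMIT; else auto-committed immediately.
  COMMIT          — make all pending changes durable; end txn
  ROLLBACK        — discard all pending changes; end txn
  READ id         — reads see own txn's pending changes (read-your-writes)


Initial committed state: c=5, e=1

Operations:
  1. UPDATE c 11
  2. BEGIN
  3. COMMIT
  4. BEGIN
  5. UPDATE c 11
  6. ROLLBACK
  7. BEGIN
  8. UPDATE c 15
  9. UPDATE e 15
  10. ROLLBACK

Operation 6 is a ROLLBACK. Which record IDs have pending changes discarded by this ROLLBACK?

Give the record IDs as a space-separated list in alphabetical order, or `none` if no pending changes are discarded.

Answer: c

Derivation:
Initial committed: {c=5, e=1}
Op 1: UPDATE c=11 (auto-commit; committed c=11)
Op 2: BEGIN: in_txn=True, pending={}
Op 3: COMMIT: merged [] into committed; committed now {c=11, e=1}
Op 4: BEGIN: in_txn=True, pending={}
Op 5: UPDATE c=11 (pending; pending now {c=11})
Op 6: ROLLBACK: discarded pending ['c']; in_txn=False
Op 7: BEGIN: in_txn=True, pending={}
Op 8: UPDATE c=15 (pending; pending now {c=15})
Op 9: UPDATE e=15 (pending; pending now {c=15, e=15})
Op 10: ROLLBACK: discarded pending ['c', 'e']; in_txn=False
ROLLBACK at op 6 discards: ['c']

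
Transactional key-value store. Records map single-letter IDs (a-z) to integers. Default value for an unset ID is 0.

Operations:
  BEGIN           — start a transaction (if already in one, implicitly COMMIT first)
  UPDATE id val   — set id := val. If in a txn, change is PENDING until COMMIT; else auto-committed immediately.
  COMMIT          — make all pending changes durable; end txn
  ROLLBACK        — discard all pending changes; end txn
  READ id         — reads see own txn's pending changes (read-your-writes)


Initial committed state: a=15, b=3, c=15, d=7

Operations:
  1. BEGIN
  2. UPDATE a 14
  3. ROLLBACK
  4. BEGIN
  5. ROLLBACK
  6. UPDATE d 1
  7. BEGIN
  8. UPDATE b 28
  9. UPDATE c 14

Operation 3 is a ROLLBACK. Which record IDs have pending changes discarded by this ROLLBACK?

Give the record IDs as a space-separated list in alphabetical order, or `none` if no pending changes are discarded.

Answer: a

Derivation:
Initial committed: {a=15, b=3, c=15, d=7}
Op 1: BEGIN: in_txn=True, pending={}
Op 2: UPDATE a=14 (pending; pending now {a=14})
Op 3: ROLLBACK: discarded pending ['a']; in_txn=False
Op 4: BEGIN: in_txn=True, pending={}
Op 5: ROLLBACK: discarded pending []; in_txn=False
Op 6: UPDATE d=1 (auto-commit; committed d=1)
Op 7: BEGIN: in_txn=True, pending={}
Op 8: UPDATE b=28 (pending; pending now {b=28})
Op 9: UPDATE c=14 (pending; pending now {b=28, c=14})
ROLLBACK at op 3 discards: ['a']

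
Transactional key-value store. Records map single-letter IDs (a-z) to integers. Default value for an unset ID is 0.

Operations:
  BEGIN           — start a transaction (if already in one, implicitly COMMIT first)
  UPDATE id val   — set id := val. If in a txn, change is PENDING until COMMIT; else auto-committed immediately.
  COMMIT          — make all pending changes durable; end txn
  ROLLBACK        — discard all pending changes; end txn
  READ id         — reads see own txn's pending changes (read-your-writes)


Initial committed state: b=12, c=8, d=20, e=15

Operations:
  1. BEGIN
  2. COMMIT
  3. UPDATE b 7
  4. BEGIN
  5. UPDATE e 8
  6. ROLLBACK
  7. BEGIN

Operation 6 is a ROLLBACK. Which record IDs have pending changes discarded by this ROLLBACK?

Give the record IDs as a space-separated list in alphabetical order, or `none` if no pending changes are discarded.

Initial committed: {b=12, c=8, d=20, e=15}
Op 1: BEGIN: in_txn=True, pending={}
Op 2: COMMIT: merged [] into committed; committed now {b=12, c=8, d=20, e=15}
Op 3: UPDATE b=7 (auto-commit; committed b=7)
Op 4: BEGIN: in_txn=True, pending={}
Op 5: UPDATE e=8 (pending; pending now {e=8})
Op 6: ROLLBACK: discarded pending ['e']; in_txn=False
Op 7: BEGIN: in_txn=True, pending={}
ROLLBACK at op 6 discards: ['e']

Answer: e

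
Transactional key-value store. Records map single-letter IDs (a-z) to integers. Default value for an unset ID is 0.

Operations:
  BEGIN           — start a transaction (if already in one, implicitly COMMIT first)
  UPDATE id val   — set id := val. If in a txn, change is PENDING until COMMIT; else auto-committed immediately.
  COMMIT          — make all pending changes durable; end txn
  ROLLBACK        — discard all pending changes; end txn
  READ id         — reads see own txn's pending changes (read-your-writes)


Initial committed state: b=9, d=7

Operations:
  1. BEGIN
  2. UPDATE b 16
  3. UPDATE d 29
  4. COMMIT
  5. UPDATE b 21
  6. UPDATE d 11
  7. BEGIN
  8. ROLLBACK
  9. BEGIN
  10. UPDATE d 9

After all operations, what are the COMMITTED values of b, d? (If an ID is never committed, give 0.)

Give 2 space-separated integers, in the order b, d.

Initial committed: {b=9, d=7}
Op 1: BEGIN: in_txn=True, pending={}
Op 2: UPDATE b=16 (pending; pending now {b=16})
Op 3: UPDATE d=29 (pending; pending now {b=16, d=29})
Op 4: COMMIT: merged ['b', 'd'] into committed; committed now {b=16, d=29}
Op 5: UPDATE b=21 (auto-commit; committed b=21)
Op 6: UPDATE d=11 (auto-commit; committed d=11)
Op 7: BEGIN: in_txn=True, pending={}
Op 8: ROLLBACK: discarded pending []; in_txn=False
Op 9: BEGIN: in_txn=True, pending={}
Op 10: UPDATE d=9 (pending; pending now {d=9})
Final committed: {b=21, d=11}

Answer: 21 11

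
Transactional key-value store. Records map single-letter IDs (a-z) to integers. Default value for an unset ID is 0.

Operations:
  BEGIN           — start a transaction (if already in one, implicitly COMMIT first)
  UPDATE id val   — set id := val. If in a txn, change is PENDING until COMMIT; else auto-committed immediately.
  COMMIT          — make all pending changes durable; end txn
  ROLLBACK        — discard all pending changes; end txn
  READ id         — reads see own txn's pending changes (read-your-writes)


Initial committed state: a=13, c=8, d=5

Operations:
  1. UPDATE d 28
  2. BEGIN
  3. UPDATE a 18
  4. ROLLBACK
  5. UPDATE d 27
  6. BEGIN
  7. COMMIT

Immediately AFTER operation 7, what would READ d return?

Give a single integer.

Answer: 27

Derivation:
Initial committed: {a=13, c=8, d=5}
Op 1: UPDATE d=28 (auto-commit; committed d=28)
Op 2: BEGIN: in_txn=True, pending={}
Op 3: UPDATE a=18 (pending; pending now {a=18})
Op 4: ROLLBACK: discarded pending ['a']; in_txn=False
Op 5: UPDATE d=27 (auto-commit; committed d=27)
Op 6: BEGIN: in_txn=True, pending={}
Op 7: COMMIT: merged [] into committed; committed now {a=13, c=8, d=27}
After op 7: visible(d) = 27 (pending={}, committed={a=13, c=8, d=27})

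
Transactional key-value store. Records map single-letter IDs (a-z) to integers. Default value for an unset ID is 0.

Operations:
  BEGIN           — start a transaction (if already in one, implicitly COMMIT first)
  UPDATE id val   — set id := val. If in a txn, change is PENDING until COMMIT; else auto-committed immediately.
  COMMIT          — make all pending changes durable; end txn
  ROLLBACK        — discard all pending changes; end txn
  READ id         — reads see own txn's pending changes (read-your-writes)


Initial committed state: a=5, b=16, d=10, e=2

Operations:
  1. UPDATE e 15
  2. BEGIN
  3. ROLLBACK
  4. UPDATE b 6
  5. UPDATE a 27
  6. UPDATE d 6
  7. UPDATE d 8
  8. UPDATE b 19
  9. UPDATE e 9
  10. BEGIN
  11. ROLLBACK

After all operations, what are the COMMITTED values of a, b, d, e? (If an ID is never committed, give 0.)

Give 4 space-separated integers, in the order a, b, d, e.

Answer: 27 19 8 9

Derivation:
Initial committed: {a=5, b=16, d=10, e=2}
Op 1: UPDATE e=15 (auto-commit; committed e=15)
Op 2: BEGIN: in_txn=True, pending={}
Op 3: ROLLBACK: discarded pending []; in_txn=False
Op 4: UPDATE b=6 (auto-commit; committed b=6)
Op 5: UPDATE a=27 (auto-commit; committed a=27)
Op 6: UPDATE d=6 (auto-commit; committed d=6)
Op 7: UPDATE d=8 (auto-commit; committed d=8)
Op 8: UPDATE b=19 (auto-commit; committed b=19)
Op 9: UPDATE e=9 (auto-commit; committed e=9)
Op 10: BEGIN: in_txn=True, pending={}
Op 11: ROLLBACK: discarded pending []; in_txn=False
Final committed: {a=27, b=19, d=8, e=9}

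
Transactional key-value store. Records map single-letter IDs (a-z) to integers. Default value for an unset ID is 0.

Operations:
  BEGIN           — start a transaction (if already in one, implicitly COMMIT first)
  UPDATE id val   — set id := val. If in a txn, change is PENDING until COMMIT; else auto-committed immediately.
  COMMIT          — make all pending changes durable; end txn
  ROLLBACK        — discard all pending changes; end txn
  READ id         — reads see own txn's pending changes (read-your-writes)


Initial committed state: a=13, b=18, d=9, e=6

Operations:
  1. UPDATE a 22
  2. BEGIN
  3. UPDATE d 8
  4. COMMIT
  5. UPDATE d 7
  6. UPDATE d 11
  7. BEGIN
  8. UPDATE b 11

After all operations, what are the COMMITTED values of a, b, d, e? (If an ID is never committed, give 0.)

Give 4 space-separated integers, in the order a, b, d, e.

Answer: 22 18 11 6

Derivation:
Initial committed: {a=13, b=18, d=9, e=6}
Op 1: UPDATE a=22 (auto-commit; committed a=22)
Op 2: BEGIN: in_txn=True, pending={}
Op 3: UPDATE d=8 (pending; pending now {d=8})
Op 4: COMMIT: merged ['d'] into committed; committed now {a=22, b=18, d=8, e=6}
Op 5: UPDATE d=7 (auto-commit; committed d=7)
Op 6: UPDATE d=11 (auto-commit; committed d=11)
Op 7: BEGIN: in_txn=True, pending={}
Op 8: UPDATE b=11 (pending; pending now {b=11})
Final committed: {a=22, b=18, d=11, e=6}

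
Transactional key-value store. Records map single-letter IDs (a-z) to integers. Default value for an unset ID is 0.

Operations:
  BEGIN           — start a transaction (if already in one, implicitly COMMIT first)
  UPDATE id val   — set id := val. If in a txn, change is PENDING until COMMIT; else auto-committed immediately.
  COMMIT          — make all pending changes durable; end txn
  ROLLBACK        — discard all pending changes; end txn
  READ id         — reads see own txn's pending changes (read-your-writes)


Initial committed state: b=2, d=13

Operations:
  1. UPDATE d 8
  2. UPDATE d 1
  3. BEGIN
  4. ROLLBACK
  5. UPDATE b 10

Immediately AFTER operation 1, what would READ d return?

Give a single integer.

Initial committed: {b=2, d=13}
Op 1: UPDATE d=8 (auto-commit; committed d=8)
After op 1: visible(d) = 8 (pending={}, committed={b=2, d=8})

Answer: 8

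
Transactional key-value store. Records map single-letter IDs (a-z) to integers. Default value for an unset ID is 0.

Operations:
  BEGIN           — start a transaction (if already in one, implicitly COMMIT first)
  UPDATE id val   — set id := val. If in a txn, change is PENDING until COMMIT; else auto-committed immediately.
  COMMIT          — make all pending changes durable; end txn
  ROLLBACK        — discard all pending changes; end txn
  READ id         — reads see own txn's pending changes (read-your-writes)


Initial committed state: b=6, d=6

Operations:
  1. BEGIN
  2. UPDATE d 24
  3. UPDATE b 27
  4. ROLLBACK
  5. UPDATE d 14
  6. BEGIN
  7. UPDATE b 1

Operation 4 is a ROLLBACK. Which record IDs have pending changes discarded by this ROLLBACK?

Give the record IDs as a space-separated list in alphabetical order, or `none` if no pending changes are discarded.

Answer: b d

Derivation:
Initial committed: {b=6, d=6}
Op 1: BEGIN: in_txn=True, pending={}
Op 2: UPDATE d=24 (pending; pending now {d=24})
Op 3: UPDATE b=27 (pending; pending now {b=27, d=24})
Op 4: ROLLBACK: discarded pending ['b', 'd']; in_txn=False
Op 5: UPDATE d=14 (auto-commit; committed d=14)
Op 6: BEGIN: in_txn=True, pending={}
Op 7: UPDATE b=1 (pending; pending now {b=1})
ROLLBACK at op 4 discards: ['b', 'd']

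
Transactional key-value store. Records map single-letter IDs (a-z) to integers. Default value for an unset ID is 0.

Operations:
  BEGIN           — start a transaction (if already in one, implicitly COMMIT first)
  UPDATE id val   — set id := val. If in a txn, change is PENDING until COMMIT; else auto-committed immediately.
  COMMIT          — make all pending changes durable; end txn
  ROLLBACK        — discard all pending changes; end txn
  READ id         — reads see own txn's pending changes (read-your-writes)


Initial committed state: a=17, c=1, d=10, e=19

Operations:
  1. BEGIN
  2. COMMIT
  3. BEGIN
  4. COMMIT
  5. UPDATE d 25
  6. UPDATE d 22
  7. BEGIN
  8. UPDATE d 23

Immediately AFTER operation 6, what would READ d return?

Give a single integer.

Answer: 22

Derivation:
Initial committed: {a=17, c=1, d=10, e=19}
Op 1: BEGIN: in_txn=True, pending={}
Op 2: COMMIT: merged [] into committed; committed now {a=17, c=1, d=10, e=19}
Op 3: BEGIN: in_txn=True, pending={}
Op 4: COMMIT: merged [] into committed; committed now {a=17, c=1, d=10, e=19}
Op 5: UPDATE d=25 (auto-commit; committed d=25)
Op 6: UPDATE d=22 (auto-commit; committed d=22)
After op 6: visible(d) = 22 (pending={}, committed={a=17, c=1, d=22, e=19})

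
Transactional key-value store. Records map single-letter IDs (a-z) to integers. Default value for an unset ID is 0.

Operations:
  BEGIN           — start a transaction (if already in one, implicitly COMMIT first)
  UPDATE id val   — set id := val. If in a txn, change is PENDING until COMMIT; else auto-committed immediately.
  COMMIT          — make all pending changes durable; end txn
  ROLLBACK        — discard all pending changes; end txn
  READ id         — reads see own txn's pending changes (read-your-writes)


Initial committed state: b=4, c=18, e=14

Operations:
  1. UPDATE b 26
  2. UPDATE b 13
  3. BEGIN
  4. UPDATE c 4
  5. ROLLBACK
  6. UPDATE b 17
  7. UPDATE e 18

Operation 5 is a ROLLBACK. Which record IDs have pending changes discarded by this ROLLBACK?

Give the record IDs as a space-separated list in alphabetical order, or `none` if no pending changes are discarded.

Answer: c

Derivation:
Initial committed: {b=4, c=18, e=14}
Op 1: UPDATE b=26 (auto-commit; committed b=26)
Op 2: UPDATE b=13 (auto-commit; committed b=13)
Op 3: BEGIN: in_txn=True, pending={}
Op 4: UPDATE c=4 (pending; pending now {c=4})
Op 5: ROLLBACK: discarded pending ['c']; in_txn=False
Op 6: UPDATE b=17 (auto-commit; committed b=17)
Op 7: UPDATE e=18 (auto-commit; committed e=18)
ROLLBACK at op 5 discards: ['c']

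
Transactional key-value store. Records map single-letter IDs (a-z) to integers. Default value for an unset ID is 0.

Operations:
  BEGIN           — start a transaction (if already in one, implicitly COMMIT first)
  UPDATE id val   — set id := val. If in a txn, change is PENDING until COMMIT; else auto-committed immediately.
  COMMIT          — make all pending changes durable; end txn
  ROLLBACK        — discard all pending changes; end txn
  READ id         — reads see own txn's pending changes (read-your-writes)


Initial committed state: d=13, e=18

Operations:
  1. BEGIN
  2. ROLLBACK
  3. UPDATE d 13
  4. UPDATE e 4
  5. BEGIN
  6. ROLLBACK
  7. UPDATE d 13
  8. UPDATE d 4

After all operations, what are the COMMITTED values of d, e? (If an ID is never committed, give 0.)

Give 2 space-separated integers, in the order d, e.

Initial committed: {d=13, e=18}
Op 1: BEGIN: in_txn=True, pending={}
Op 2: ROLLBACK: discarded pending []; in_txn=False
Op 3: UPDATE d=13 (auto-commit; committed d=13)
Op 4: UPDATE e=4 (auto-commit; committed e=4)
Op 5: BEGIN: in_txn=True, pending={}
Op 6: ROLLBACK: discarded pending []; in_txn=False
Op 7: UPDATE d=13 (auto-commit; committed d=13)
Op 8: UPDATE d=4 (auto-commit; committed d=4)
Final committed: {d=4, e=4}

Answer: 4 4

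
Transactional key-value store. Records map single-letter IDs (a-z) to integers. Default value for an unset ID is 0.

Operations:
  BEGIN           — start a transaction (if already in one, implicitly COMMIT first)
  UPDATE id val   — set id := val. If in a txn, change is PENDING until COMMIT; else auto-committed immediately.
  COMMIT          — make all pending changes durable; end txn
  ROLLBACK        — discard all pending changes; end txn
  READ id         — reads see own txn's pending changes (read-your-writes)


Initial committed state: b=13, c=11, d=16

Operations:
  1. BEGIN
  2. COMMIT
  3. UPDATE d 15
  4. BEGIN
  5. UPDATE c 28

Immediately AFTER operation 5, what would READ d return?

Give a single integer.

Initial committed: {b=13, c=11, d=16}
Op 1: BEGIN: in_txn=True, pending={}
Op 2: COMMIT: merged [] into committed; committed now {b=13, c=11, d=16}
Op 3: UPDATE d=15 (auto-commit; committed d=15)
Op 4: BEGIN: in_txn=True, pending={}
Op 5: UPDATE c=28 (pending; pending now {c=28})
After op 5: visible(d) = 15 (pending={c=28}, committed={b=13, c=11, d=15})

Answer: 15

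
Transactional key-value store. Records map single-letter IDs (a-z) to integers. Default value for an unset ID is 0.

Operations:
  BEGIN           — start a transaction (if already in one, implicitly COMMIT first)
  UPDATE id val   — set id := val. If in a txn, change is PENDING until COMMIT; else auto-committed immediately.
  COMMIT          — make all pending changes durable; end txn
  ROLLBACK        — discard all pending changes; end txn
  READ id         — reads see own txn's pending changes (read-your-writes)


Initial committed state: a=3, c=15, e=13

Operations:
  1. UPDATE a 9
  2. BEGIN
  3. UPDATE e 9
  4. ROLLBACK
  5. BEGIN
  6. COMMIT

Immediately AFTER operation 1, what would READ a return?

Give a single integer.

Initial committed: {a=3, c=15, e=13}
Op 1: UPDATE a=9 (auto-commit; committed a=9)
After op 1: visible(a) = 9 (pending={}, committed={a=9, c=15, e=13})

Answer: 9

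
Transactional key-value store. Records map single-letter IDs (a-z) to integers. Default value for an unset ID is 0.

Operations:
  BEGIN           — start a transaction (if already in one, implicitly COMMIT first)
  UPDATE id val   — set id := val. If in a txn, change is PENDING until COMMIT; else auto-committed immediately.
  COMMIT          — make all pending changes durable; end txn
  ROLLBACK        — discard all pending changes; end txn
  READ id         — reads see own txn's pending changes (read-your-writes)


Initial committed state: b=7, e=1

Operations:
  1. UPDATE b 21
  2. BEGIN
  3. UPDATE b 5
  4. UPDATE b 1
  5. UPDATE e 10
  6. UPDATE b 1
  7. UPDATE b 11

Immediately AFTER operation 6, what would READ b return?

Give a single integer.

Initial committed: {b=7, e=1}
Op 1: UPDATE b=21 (auto-commit; committed b=21)
Op 2: BEGIN: in_txn=True, pending={}
Op 3: UPDATE b=5 (pending; pending now {b=5})
Op 4: UPDATE b=1 (pending; pending now {b=1})
Op 5: UPDATE e=10 (pending; pending now {b=1, e=10})
Op 6: UPDATE b=1 (pending; pending now {b=1, e=10})
After op 6: visible(b) = 1 (pending={b=1, e=10}, committed={b=21, e=1})

Answer: 1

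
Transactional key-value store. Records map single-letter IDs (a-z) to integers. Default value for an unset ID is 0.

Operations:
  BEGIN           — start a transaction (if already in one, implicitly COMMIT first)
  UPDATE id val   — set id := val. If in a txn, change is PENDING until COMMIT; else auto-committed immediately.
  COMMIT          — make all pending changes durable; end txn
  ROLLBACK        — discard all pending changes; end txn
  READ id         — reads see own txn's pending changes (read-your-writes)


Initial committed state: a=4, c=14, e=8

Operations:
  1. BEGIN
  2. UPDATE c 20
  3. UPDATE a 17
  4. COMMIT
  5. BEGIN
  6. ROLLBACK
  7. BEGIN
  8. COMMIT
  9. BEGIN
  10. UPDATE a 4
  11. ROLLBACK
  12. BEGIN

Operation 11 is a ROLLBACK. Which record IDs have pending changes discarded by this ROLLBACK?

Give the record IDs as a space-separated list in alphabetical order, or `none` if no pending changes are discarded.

Answer: a

Derivation:
Initial committed: {a=4, c=14, e=8}
Op 1: BEGIN: in_txn=True, pending={}
Op 2: UPDATE c=20 (pending; pending now {c=20})
Op 3: UPDATE a=17 (pending; pending now {a=17, c=20})
Op 4: COMMIT: merged ['a', 'c'] into committed; committed now {a=17, c=20, e=8}
Op 5: BEGIN: in_txn=True, pending={}
Op 6: ROLLBACK: discarded pending []; in_txn=False
Op 7: BEGIN: in_txn=True, pending={}
Op 8: COMMIT: merged [] into committed; committed now {a=17, c=20, e=8}
Op 9: BEGIN: in_txn=True, pending={}
Op 10: UPDATE a=4 (pending; pending now {a=4})
Op 11: ROLLBACK: discarded pending ['a']; in_txn=False
Op 12: BEGIN: in_txn=True, pending={}
ROLLBACK at op 11 discards: ['a']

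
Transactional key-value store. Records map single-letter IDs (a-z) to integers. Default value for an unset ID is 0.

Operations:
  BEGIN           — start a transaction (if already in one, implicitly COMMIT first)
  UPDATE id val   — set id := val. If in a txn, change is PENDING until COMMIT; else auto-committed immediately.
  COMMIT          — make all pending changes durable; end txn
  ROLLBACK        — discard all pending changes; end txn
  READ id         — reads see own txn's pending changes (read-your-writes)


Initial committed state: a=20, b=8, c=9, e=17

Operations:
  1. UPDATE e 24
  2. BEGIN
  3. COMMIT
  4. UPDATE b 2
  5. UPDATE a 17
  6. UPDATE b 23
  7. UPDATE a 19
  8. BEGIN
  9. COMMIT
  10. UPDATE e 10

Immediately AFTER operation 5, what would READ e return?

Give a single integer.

Initial committed: {a=20, b=8, c=9, e=17}
Op 1: UPDATE e=24 (auto-commit; committed e=24)
Op 2: BEGIN: in_txn=True, pending={}
Op 3: COMMIT: merged [] into committed; committed now {a=20, b=8, c=9, e=24}
Op 4: UPDATE b=2 (auto-commit; committed b=2)
Op 5: UPDATE a=17 (auto-commit; committed a=17)
After op 5: visible(e) = 24 (pending={}, committed={a=17, b=2, c=9, e=24})

Answer: 24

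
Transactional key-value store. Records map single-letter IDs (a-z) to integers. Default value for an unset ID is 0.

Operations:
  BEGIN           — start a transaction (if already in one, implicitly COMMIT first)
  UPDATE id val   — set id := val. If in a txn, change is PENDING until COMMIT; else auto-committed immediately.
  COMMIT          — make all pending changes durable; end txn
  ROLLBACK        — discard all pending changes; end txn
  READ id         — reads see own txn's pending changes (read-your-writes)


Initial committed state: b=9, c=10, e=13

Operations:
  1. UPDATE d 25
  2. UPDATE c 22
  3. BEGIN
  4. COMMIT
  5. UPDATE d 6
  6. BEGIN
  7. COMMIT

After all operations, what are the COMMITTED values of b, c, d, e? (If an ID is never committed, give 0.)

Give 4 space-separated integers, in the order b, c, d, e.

Initial committed: {b=9, c=10, e=13}
Op 1: UPDATE d=25 (auto-commit; committed d=25)
Op 2: UPDATE c=22 (auto-commit; committed c=22)
Op 3: BEGIN: in_txn=True, pending={}
Op 4: COMMIT: merged [] into committed; committed now {b=9, c=22, d=25, e=13}
Op 5: UPDATE d=6 (auto-commit; committed d=6)
Op 6: BEGIN: in_txn=True, pending={}
Op 7: COMMIT: merged [] into committed; committed now {b=9, c=22, d=6, e=13}
Final committed: {b=9, c=22, d=6, e=13}

Answer: 9 22 6 13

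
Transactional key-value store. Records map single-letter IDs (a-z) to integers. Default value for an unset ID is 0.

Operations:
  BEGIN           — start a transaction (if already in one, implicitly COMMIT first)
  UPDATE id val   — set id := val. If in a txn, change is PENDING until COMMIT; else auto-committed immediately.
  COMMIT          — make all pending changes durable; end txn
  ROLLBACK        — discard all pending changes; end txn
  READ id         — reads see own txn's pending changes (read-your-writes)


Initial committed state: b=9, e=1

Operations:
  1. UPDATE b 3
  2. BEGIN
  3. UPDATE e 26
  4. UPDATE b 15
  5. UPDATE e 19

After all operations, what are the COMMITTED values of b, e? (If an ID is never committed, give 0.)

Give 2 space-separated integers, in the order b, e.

Answer: 3 1

Derivation:
Initial committed: {b=9, e=1}
Op 1: UPDATE b=3 (auto-commit; committed b=3)
Op 2: BEGIN: in_txn=True, pending={}
Op 3: UPDATE e=26 (pending; pending now {e=26})
Op 4: UPDATE b=15 (pending; pending now {b=15, e=26})
Op 5: UPDATE e=19 (pending; pending now {b=15, e=19})
Final committed: {b=3, e=1}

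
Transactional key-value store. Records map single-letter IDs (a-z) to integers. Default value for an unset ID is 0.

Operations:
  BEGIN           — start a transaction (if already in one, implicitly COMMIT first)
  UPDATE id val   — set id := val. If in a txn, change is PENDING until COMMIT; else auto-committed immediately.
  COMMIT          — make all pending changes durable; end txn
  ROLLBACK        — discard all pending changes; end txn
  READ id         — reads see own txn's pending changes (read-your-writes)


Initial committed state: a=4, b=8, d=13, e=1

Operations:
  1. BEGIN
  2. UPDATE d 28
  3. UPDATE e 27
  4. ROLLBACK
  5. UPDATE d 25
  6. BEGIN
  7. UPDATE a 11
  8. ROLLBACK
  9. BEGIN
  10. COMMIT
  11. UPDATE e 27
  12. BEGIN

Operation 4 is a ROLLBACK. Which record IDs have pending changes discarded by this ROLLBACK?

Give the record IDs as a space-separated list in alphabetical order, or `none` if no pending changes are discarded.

Answer: d e

Derivation:
Initial committed: {a=4, b=8, d=13, e=1}
Op 1: BEGIN: in_txn=True, pending={}
Op 2: UPDATE d=28 (pending; pending now {d=28})
Op 3: UPDATE e=27 (pending; pending now {d=28, e=27})
Op 4: ROLLBACK: discarded pending ['d', 'e']; in_txn=False
Op 5: UPDATE d=25 (auto-commit; committed d=25)
Op 6: BEGIN: in_txn=True, pending={}
Op 7: UPDATE a=11 (pending; pending now {a=11})
Op 8: ROLLBACK: discarded pending ['a']; in_txn=False
Op 9: BEGIN: in_txn=True, pending={}
Op 10: COMMIT: merged [] into committed; committed now {a=4, b=8, d=25, e=1}
Op 11: UPDATE e=27 (auto-commit; committed e=27)
Op 12: BEGIN: in_txn=True, pending={}
ROLLBACK at op 4 discards: ['d', 'e']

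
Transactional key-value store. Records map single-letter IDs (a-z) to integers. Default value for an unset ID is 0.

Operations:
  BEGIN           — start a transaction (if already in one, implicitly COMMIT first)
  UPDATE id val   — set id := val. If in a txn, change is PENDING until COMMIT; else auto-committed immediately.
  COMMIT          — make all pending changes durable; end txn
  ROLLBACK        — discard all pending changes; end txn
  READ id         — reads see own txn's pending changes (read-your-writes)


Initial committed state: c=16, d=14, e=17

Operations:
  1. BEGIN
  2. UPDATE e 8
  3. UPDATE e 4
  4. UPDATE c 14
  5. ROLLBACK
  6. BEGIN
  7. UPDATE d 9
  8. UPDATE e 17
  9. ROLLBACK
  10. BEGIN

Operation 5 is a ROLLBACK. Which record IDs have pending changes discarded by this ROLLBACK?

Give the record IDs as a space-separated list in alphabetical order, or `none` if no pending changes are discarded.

Answer: c e

Derivation:
Initial committed: {c=16, d=14, e=17}
Op 1: BEGIN: in_txn=True, pending={}
Op 2: UPDATE e=8 (pending; pending now {e=8})
Op 3: UPDATE e=4 (pending; pending now {e=4})
Op 4: UPDATE c=14 (pending; pending now {c=14, e=4})
Op 5: ROLLBACK: discarded pending ['c', 'e']; in_txn=False
Op 6: BEGIN: in_txn=True, pending={}
Op 7: UPDATE d=9 (pending; pending now {d=9})
Op 8: UPDATE e=17 (pending; pending now {d=9, e=17})
Op 9: ROLLBACK: discarded pending ['d', 'e']; in_txn=False
Op 10: BEGIN: in_txn=True, pending={}
ROLLBACK at op 5 discards: ['c', 'e']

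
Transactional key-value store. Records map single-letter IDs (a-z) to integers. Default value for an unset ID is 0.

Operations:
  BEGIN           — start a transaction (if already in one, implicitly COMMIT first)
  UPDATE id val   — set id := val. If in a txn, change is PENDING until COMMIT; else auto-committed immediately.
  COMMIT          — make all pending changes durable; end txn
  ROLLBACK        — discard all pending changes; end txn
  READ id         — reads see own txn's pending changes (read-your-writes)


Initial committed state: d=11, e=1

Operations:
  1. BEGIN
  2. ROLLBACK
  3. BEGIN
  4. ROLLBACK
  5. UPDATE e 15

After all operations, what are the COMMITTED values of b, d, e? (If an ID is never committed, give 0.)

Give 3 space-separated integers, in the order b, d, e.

Initial committed: {d=11, e=1}
Op 1: BEGIN: in_txn=True, pending={}
Op 2: ROLLBACK: discarded pending []; in_txn=False
Op 3: BEGIN: in_txn=True, pending={}
Op 4: ROLLBACK: discarded pending []; in_txn=False
Op 5: UPDATE e=15 (auto-commit; committed e=15)
Final committed: {d=11, e=15}

Answer: 0 11 15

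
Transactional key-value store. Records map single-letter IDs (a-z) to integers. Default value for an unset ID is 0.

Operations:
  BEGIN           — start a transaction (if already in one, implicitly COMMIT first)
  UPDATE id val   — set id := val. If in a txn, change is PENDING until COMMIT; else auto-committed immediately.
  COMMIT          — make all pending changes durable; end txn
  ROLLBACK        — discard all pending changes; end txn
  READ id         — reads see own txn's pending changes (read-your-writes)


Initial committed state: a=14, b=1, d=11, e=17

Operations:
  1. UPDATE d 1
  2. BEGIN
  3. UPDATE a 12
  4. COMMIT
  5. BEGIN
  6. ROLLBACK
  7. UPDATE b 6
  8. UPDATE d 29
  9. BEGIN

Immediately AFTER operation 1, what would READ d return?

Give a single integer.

Answer: 1

Derivation:
Initial committed: {a=14, b=1, d=11, e=17}
Op 1: UPDATE d=1 (auto-commit; committed d=1)
After op 1: visible(d) = 1 (pending={}, committed={a=14, b=1, d=1, e=17})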